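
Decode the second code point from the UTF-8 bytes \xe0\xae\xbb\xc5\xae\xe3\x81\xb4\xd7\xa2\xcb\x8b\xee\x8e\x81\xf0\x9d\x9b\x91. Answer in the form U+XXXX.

U+016E

Offset 0: leading byte 0xE0 = 11100000 → 3-byte char #1 = E0 AE BB.
Offset 3: leading byte 0xC5 = 11000101 → 2-byte char #2 = C5 AE.
Leading byte 0xC5 = 11000101 matches 110xxxxx → 2-byte sequence.
Byte 1: 0xC5 = 11000101, payload 00101 (5 bits).
Byte 2: 0xAE = 10101110 (10xxxxxx ✓), payload 101110.
Concatenate: 00101101110 = 0x16E (11 bits → U+016E).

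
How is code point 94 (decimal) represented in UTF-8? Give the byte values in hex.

5E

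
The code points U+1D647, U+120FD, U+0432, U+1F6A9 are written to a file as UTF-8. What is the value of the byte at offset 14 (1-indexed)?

0xA9

1-indexed offset 14 is 0-indexed offset 13.
U+1D647 → 4-byte form F0 9D 99 87 at offsets 0–3.
U+120FD → 4-byte form F0 92 83 BD at offsets 4–7.
U+0432 → 2-byte form D0 B2 at offsets 8–9.
U+1F6A9 → 4-byte form F0 9F 9A A9 at offsets 10–13.
Offset 13 falls in char 4's range; it's byte 4 of F0 9F 9A A9 = 0xA9.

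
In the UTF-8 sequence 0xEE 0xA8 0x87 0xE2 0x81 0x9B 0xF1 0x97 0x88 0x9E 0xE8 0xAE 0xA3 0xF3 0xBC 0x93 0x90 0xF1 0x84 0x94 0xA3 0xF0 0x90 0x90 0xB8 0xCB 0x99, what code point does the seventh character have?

Offset 0: leading byte 0xEE = 11101110 → 3-byte char #1 = EE A8 87.
Offset 3: leading byte 0xE2 = 11100010 → 3-byte char #2 = E2 81 9B.
Offset 6: leading byte 0xF1 = 11110001 → 4-byte char #3 = F1 97 88 9E.
Offset 10: leading byte 0xE8 = 11101000 → 3-byte char #4 = E8 AE A3.
Offset 13: leading byte 0xF3 = 11110011 → 4-byte char #5 = F3 BC 93 90.
Offset 17: leading byte 0xF1 = 11110001 → 4-byte char #6 = F1 84 94 A3.
Offset 21: leading byte 0xF0 = 11110000 → 4-byte char #7 = F0 90 90 B8.
Leading byte 0xF0 = 11110000 matches 11110xxx → 4-byte sequence.
Byte 1: 0xF0 = 11110000, payload 000 (3 bits).
Byte 2: 0x90 = 10010000 (10xxxxxx ✓), payload 010000.
Byte 3: 0x90 = 10010000 (10xxxxxx ✓), payload 010000.
Byte 4: 0xB8 = 10111000 (10xxxxxx ✓), payload 111000.
Concatenate: 000010000010000111000 = 0x10438 (21 bits → U+10438).

U+10438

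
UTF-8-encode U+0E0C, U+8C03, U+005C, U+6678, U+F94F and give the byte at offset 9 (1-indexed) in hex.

0x99

1-indexed offset 9 is 0-indexed offset 8.
U+0E0C → 3-byte form E0 B8 8C at offsets 0–2.
U+8C03 → 3-byte form E8 B0 83 at offsets 3–5.
U+005C → 1-byte form 5C at offsets 6–6.
U+6678 → 3-byte form E6 99 B8 at offsets 7–9.
Offset 8 falls in char 4's range; it's byte 2 of E6 99 B8 = 0x99.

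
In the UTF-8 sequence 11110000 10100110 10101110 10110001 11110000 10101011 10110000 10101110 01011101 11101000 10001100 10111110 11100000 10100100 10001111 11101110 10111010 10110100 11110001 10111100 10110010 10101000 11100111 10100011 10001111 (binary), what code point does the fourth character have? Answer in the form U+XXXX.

Offset 0: leading byte 0xF0 = 11110000 → 4-byte char #1 = F0 A6 AE B1.
Offset 4: leading byte 0xF0 = 11110000 → 4-byte char #2 = F0 AB B0 AE.
Offset 8: leading byte 0x5D = 01011101 → 1-byte char #3 = 5D.
Offset 9: leading byte 0xE8 = 11101000 → 3-byte char #4 = E8 8C BE.
Leading byte 0xE8 = 11101000 matches 1110xxxx → 3-byte sequence.
Byte 1: 0xE8 = 11101000, payload 1000 (4 bits).
Byte 2: 0x8C = 10001100 (10xxxxxx ✓), payload 001100.
Byte 3: 0xBE = 10111110 (10xxxxxx ✓), payload 111110.
Concatenate: 1000001100111110 = 0x833E (16 bits → U+833E).

U+833E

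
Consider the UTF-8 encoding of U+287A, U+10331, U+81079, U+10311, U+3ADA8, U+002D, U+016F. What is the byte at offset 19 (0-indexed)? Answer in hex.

0x2D

U+287A → 3-byte form E2 A1 BA at offsets 0–2.
U+10331 → 4-byte form F0 90 8C B1 at offsets 3–6.
U+81079 → 4-byte form F2 81 81 B9 at offsets 7–10.
U+10311 → 4-byte form F0 90 8C 91 at offsets 11–14.
U+3ADA8 → 4-byte form F0 BA B6 A8 at offsets 15–18.
U+002D → 1-byte form 2D at offsets 19–19.
Offset 19 falls in char 6's range; it's byte 1 of 2D = 0x2D.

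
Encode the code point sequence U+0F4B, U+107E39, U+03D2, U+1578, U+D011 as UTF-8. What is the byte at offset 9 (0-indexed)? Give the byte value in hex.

0xE1

U+0F4B → 3-byte form E0 BD 8B at offsets 0–2.
U+107E39 → 4-byte form F4 87 B8 B9 at offsets 3–6.
U+03D2 → 2-byte form CF 92 at offsets 7–8.
U+1578 → 3-byte form E1 95 B8 at offsets 9–11.
Offset 9 falls in char 4's range; it's byte 1 of E1 95 B8 = 0xE1.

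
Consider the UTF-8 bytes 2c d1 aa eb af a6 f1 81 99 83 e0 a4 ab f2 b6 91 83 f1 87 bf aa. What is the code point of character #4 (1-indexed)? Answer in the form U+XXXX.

Offset 0: leading byte 0x2C = 00101100 → 1-byte char #1 = 2C.
Offset 1: leading byte 0xD1 = 11010001 → 2-byte char #2 = D1 AA.
Offset 3: leading byte 0xEB = 11101011 → 3-byte char #3 = EB AF A6.
Offset 6: leading byte 0xF1 = 11110001 → 4-byte char #4 = F1 81 99 83.
Leading byte 0xF1 = 11110001 matches 11110xxx → 4-byte sequence.
Byte 1: 0xF1 = 11110001, payload 001 (3 bits).
Byte 2: 0x81 = 10000001 (10xxxxxx ✓), payload 000001.
Byte 3: 0x99 = 10011001 (10xxxxxx ✓), payload 011001.
Byte 4: 0x83 = 10000011 (10xxxxxx ✓), payload 000011.
Concatenate: 001000001011001000011 = 0x41643 (21 bits → U+41643).

U+41643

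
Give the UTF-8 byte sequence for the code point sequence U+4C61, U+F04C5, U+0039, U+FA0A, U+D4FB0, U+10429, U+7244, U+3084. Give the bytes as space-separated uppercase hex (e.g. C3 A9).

E4 B1 A1 F3 B0 93 85 39 EF A8 8A F3 94 BE B0 F0 90 90 A9 E7 89 84 E3 82 84

U+4C61: 3-byte form → E4 B1 A1.
U+F04C5: 4-byte form → F3 B0 93 85.
U+0039: 1-byte form → 39.
U+FA0A: 3-byte form → EF A8 8A.
U+D4FB0: 4-byte form → F3 94 BE B0.
U+10429: 4-byte form → F0 90 90 A9.
U+7244: 3-byte form → E7 89 84.
U+3084: 3-byte form → E3 82 84.
Concatenated (25 bytes): E4 B1 A1 F3 B0 93 85 39 EF A8 8A F3 94 BE B0 F0 90 90 A9 E7 89 84 E3 82 84.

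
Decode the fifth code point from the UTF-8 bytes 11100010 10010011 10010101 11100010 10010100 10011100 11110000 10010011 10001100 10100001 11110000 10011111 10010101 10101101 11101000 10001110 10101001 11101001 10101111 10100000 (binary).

U+83A9

Offset 0: leading byte 0xE2 = 11100010 → 3-byte char #1 = E2 93 95.
Offset 3: leading byte 0xE2 = 11100010 → 3-byte char #2 = E2 94 9C.
Offset 6: leading byte 0xF0 = 11110000 → 4-byte char #3 = F0 93 8C A1.
Offset 10: leading byte 0xF0 = 11110000 → 4-byte char #4 = F0 9F 95 AD.
Offset 14: leading byte 0xE8 = 11101000 → 3-byte char #5 = E8 8E A9.
Leading byte 0xE8 = 11101000 matches 1110xxxx → 3-byte sequence.
Byte 1: 0xE8 = 11101000, payload 1000 (4 bits).
Byte 2: 0x8E = 10001110 (10xxxxxx ✓), payload 001110.
Byte 3: 0xA9 = 10101001 (10xxxxxx ✓), payload 101001.
Concatenate: 1000001110101001 = 0x83A9 (16 bits → U+83A9).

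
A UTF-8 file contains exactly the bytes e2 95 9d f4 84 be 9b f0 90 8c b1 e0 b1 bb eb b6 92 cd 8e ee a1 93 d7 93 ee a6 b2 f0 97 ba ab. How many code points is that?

Byte at offset 0: 0xE2 = 11100010 → 3-byte char (#1). Advance 3.
Byte at offset 3: 0xF4 = 11110100 → 4-byte char (#2). Advance 4.
Byte at offset 7: 0xF0 = 11110000 → 4-byte char (#3). Advance 4.
Byte at offset 11: 0xE0 = 11100000 → 3-byte char (#4). Advance 3.
Byte at offset 14: 0xEB = 11101011 → 3-byte char (#5). Advance 3.
Byte at offset 17: 0xCD = 11001101 → 2-byte char (#6). Advance 2.
Byte at offset 19: 0xEE = 11101110 → 3-byte char (#7). Advance 3.
Byte at offset 22: 0xD7 = 11010111 → 2-byte char (#8). Advance 2.
Byte at offset 24: 0xEE = 11101110 → 3-byte char (#9). Advance 3.
Byte at offset 27: 0xF0 = 11110000 → 4-byte char (#10). Advance 4.
Reached end at offset 31 after 10 code points.

10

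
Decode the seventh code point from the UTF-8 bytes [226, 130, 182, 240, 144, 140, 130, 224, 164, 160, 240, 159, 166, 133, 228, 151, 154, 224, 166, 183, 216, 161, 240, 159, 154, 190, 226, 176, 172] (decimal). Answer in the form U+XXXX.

Offset 0: leading byte 0xE2 = 11100010 → 3-byte char #1 = E2 82 B6.
Offset 3: leading byte 0xF0 = 11110000 → 4-byte char #2 = F0 90 8C 82.
Offset 7: leading byte 0xE0 = 11100000 → 3-byte char #3 = E0 A4 A0.
Offset 10: leading byte 0xF0 = 11110000 → 4-byte char #4 = F0 9F A6 85.
Offset 14: leading byte 0xE4 = 11100100 → 3-byte char #5 = E4 97 9A.
Offset 17: leading byte 0xE0 = 11100000 → 3-byte char #6 = E0 A6 B7.
Offset 20: leading byte 0xD8 = 11011000 → 2-byte char #7 = D8 A1.
Leading byte 0xD8 = 11011000 matches 110xxxxx → 2-byte sequence.
Byte 1: 0xD8 = 11011000, payload 11000 (5 bits).
Byte 2: 0xA1 = 10100001 (10xxxxxx ✓), payload 100001.
Concatenate: 11000100001 = 0x621 (11 bits → U+0621).

U+0621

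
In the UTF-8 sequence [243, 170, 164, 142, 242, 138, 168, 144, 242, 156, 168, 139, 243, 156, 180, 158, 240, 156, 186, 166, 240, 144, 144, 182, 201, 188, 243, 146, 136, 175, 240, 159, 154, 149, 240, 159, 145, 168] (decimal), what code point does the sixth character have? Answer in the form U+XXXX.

Offset 0: leading byte 0xF3 = 11110011 → 4-byte char #1 = F3 AA A4 8E.
Offset 4: leading byte 0xF2 = 11110010 → 4-byte char #2 = F2 8A A8 90.
Offset 8: leading byte 0xF2 = 11110010 → 4-byte char #3 = F2 9C A8 8B.
Offset 12: leading byte 0xF3 = 11110011 → 4-byte char #4 = F3 9C B4 9E.
Offset 16: leading byte 0xF0 = 11110000 → 4-byte char #5 = F0 9C BA A6.
Offset 20: leading byte 0xF0 = 11110000 → 4-byte char #6 = F0 90 90 B6.
Leading byte 0xF0 = 11110000 matches 11110xxx → 4-byte sequence.
Byte 1: 0xF0 = 11110000, payload 000 (3 bits).
Byte 2: 0x90 = 10010000 (10xxxxxx ✓), payload 010000.
Byte 3: 0x90 = 10010000 (10xxxxxx ✓), payload 010000.
Byte 4: 0xB6 = 10110110 (10xxxxxx ✓), payload 110110.
Concatenate: 000010000010000110110 = 0x10436 (21 bits → U+10436).

U+10436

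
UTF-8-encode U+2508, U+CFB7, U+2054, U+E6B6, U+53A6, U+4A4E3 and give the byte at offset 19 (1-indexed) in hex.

1-indexed offset 19 is 0-indexed offset 18.
U+2508 → 3-byte form E2 94 88 at offsets 0–2.
U+CFB7 → 3-byte form EC BE B7 at offsets 3–5.
U+2054 → 3-byte form E2 81 94 at offsets 6–8.
U+E6B6 → 3-byte form EE 9A B6 at offsets 9–11.
U+53A6 → 3-byte form E5 8E A6 at offsets 12–14.
U+4A4E3 → 4-byte form F1 8A 93 A3 at offsets 15–18.
Offset 18 falls in char 6's range; it's byte 4 of F1 8A 93 A3 = 0xA3.

0xA3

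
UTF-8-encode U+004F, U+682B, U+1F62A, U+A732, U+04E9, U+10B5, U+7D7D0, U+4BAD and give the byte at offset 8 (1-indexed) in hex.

0xAA

1-indexed offset 8 is 0-indexed offset 7.
U+004F → 1-byte form 4F at offsets 0–0.
U+682B → 3-byte form E6 A0 AB at offsets 1–3.
U+1F62A → 4-byte form F0 9F 98 AA at offsets 4–7.
Offset 7 falls in char 3's range; it's byte 4 of F0 9F 98 AA = 0xAA.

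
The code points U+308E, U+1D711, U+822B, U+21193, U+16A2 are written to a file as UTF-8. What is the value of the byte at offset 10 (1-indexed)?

0xAB

1-indexed offset 10 is 0-indexed offset 9.
U+308E → 3-byte form E3 82 8E at offsets 0–2.
U+1D711 → 4-byte form F0 9D 9C 91 at offsets 3–6.
U+822B → 3-byte form E8 88 AB at offsets 7–9.
Offset 9 falls in char 3's range; it's byte 3 of E8 88 AB = 0xAB.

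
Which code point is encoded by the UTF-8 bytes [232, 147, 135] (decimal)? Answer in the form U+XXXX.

Leading byte 0xE8 = 11101000 matches 1110xxxx → 3-byte sequence.
Byte 1: 0xE8 = 11101000, payload 1000 (4 bits).
Byte 2: 0x93 = 10010011 (10xxxxxx ✓), payload 010011.
Byte 3: 0x87 = 10000111 (10xxxxxx ✓), payload 000111.
Concatenate: 1000010011000111 = 0x84C7 (16 bits → U+84C7).

U+84C7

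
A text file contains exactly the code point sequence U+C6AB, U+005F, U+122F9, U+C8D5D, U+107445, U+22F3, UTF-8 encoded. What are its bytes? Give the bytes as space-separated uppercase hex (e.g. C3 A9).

U+C6AB: 3-byte form → EC 9A AB.
U+005F: 1-byte form → 5F.
U+122F9: 4-byte form → F0 92 8B B9.
U+C8D5D: 4-byte form → F3 88 B5 9D.
U+107445: 4-byte form → F4 87 91 85.
U+22F3: 3-byte form → E2 8B B3.
Concatenated (19 bytes): EC 9A AB 5F F0 92 8B B9 F3 88 B5 9D F4 87 91 85 E2 8B B3.

EC 9A AB 5F F0 92 8B B9 F3 88 B5 9D F4 87 91 85 E2 8B B3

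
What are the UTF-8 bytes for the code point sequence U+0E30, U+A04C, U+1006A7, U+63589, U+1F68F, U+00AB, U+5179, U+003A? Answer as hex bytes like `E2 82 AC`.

E0 B8 B0 EA 81 8C F4 80 9A A7 F1 A3 96 89 F0 9F 9A 8F C2 AB E5 85 B9 3A

U+0E30: 3-byte form → E0 B8 B0.
U+A04C: 3-byte form → EA 81 8C.
U+1006A7: 4-byte form → F4 80 9A A7.
U+63589: 4-byte form → F1 A3 96 89.
U+1F68F: 4-byte form → F0 9F 9A 8F.
U+00AB: 2-byte form → C2 AB.
U+5179: 3-byte form → E5 85 B9.
U+003A: 1-byte form → 3A.
Concatenated (24 bytes): E0 B8 B0 EA 81 8C F4 80 9A A7 F1 A3 96 89 F0 9F 9A 8F C2 AB E5 85 B9 3A.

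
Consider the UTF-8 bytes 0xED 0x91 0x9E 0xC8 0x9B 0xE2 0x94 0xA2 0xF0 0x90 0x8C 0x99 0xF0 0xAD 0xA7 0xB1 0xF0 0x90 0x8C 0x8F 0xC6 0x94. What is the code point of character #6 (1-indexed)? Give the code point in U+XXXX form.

Offset 0: leading byte 0xED = 11101101 → 3-byte char #1 = ED 91 9E.
Offset 3: leading byte 0xC8 = 11001000 → 2-byte char #2 = C8 9B.
Offset 5: leading byte 0xE2 = 11100010 → 3-byte char #3 = E2 94 A2.
Offset 8: leading byte 0xF0 = 11110000 → 4-byte char #4 = F0 90 8C 99.
Offset 12: leading byte 0xF0 = 11110000 → 4-byte char #5 = F0 AD A7 B1.
Offset 16: leading byte 0xF0 = 11110000 → 4-byte char #6 = F0 90 8C 8F.
Leading byte 0xF0 = 11110000 matches 11110xxx → 4-byte sequence.
Byte 1: 0xF0 = 11110000, payload 000 (3 bits).
Byte 2: 0x90 = 10010000 (10xxxxxx ✓), payload 010000.
Byte 3: 0x8C = 10001100 (10xxxxxx ✓), payload 001100.
Byte 4: 0x8F = 10001111 (10xxxxxx ✓), payload 001111.
Concatenate: 000010000001100001111 = 0x1030F (21 bits → U+1030F).

U+1030F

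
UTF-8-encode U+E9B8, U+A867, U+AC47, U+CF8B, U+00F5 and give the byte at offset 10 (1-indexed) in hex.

1-indexed offset 10 is 0-indexed offset 9.
U+E9B8 → 3-byte form EE A6 B8 at offsets 0–2.
U+A867 → 3-byte form EA A1 A7 at offsets 3–5.
U+AC47 → 3-byte form EA B1 87 at offsets 6–8.
U+CF8B → 3-byte form EC BE 8B at offsets 9–11.
Offset 9 falls in char 4's range; it's byte 1 of EC BE 8B = 0xEC.

0xEC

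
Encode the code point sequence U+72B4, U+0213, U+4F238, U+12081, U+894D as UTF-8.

E7 8A B4 C8 93 F1 8F 88 B8 F0 92 82 81 E8 A5 8D

U+72B4: 3-byte form → E7 8A B4.
U+0213: 2-byte form → C8 93.
U+4F238: 4-byte form → F1 8F 88 B8.
U+12081: 4-byte form → F0 92 82 81.
U+894D: 3-byte form → E8 A5 8D.
Concatenated (16 bytes): E7 8A B4 C8 93 F1 8F 88 B8 F0 92 82 81 E8 A5 8D.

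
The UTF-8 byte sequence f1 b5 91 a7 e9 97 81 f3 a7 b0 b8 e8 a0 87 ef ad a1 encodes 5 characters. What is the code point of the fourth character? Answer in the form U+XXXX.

U+8807

Offset 0: leading byte 0xF1 = 11110001 → 4-byte char #1 = F1 B5 91 A7.
Offset 4: leading byte 0xE9 = 11101001 → 3-byte char #2 = E9 97 81.
Offset 7: leading byte 0xF3 = 11110011 → 4-byte char #3 = F3 A7 B0 B8.
Offset 11: leading byte 0xE8 = 11101000 → 3-byte char #4 = E8 A0 87.
Leading byte 0xE8 = 11101000 matches 1110xxxx → 3-byte sequence.
Byte 1: 0xE8 = 11101000, payload 1000 (4 bits).
Byte 2: 0xA0 = 10100000 (10xxxxxx ✓), payload 100000.
Byte 3: 0x87 = 10000111 (10xxxxxx ✓), payload 000111.
Concatenate: 1000100000000111 = 0x8807 (16 bits → U+8807).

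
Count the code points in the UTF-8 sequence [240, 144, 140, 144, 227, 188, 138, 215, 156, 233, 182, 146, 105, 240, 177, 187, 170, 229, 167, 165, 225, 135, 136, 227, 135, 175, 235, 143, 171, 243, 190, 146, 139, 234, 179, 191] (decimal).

12

Byte at offset 0: 0xF0 = 11110000 → 4-byte char (#1). Advance 4.
Byte at offset 4: 0xE3 = 11100011 → 3-byte char (#2). Advance 3.
Byte at offset 7: 0xD7 = 11010111 → 2-byte char (#3). Advance 2.
Byte at offset 9: 0xE9 = 11101001 → 3-byte char (#4). Advance 3.
Byte at offset 12: 0x69 = 01101001 → 1-byte char (#5). Advance 1.
Byte at offset 13: 0xF0 = 11110000 → 4-byte char (#6). Advance 4.
Byte at offset 17: 0xE5 = 11100101 → 3-byte char (#7). Advance 3.
Byte at offset 20: 0xE1 = 11100001 → 3-byte char (#8). Advance 3.
Byte at offset 23: 0xE3 = 11100011 → 3-byte char (#9). Advance 3.
Byte at offset 26: 0xEB = 11101011 → 3-byte char (#10). Advance 3.
Byte at offset 29: 0xF3 = 11110011 → 4-byte char (#11). Advance 4.
Byte at offset 33: 0xEA = 11101010 → 3-byte char (#12). Advance 3.
Reached end at offset 36 after 12 code points.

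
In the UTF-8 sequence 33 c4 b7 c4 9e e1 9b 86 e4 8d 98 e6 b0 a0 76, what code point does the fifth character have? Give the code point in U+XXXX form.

U+4358

Offset 0: leading byte 0x33 = 00110011 → 1-byte char #1 = 33.
Offset 1: leading byte 0xC4 = 11000100 → 2-byte char #2 = C4 B7.
Offset 3: leading byte 0xC4 = 11000100 → 2-byte char #3 = C4 9E.
Offset 5: leading byte 0xE1 = 11100001 → 3-byte char #4 = E1 9B 86.
Offset 8: leading byte 0xE4 = 11100100 → 3-byte char #5 = E4 8D 98.
Leading byte 0xE4 = 11100100 matches 1110xxxx → 3-byte sequence.
Byte 1: 0xE4 = 11100100, payload 0100 (4 bits).
Byte 2: 0x8D = 10001101 (10xxxxxx ✓), payload 001101.
Byte 3: 0x98 = 10011000 (10xxxxxx ✓), payload 011000.
Concatenate: 0100001101011000 = 0x4358 (16 bits → U+4358).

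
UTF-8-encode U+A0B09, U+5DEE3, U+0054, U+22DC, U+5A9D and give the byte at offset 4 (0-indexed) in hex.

0xF1

U+A0B09 → 4-byte form F2 A0 AC 89 at offsets 0–3.
U+5DEE3 → 4-byte form F1 9D BB A3 at offsets 4–7.
Offset 4 falls in char 2's range; it's byte 1 of F1 9D BB A3 = 0xF1.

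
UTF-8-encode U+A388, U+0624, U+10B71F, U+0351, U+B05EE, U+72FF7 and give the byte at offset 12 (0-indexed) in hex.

U+A388 → 3-byte form EA 8E 88 at offsets 0–2.
U+0624 → 2-byte form D8 A4 at offsets 3–4.
U+10B71F → 4-byte form F4 8B 9C 9F at offsets 5–8.
U+0351 → 2-byte form CD 91 at offsets 9–10.
U+B05EE → 4-byte form F2 B0 97 AE at offsets 11–14.
Offset 12 falls in char 5's range; it's byte 2 of F2 B0 97 AE = 0xB0.

0xB0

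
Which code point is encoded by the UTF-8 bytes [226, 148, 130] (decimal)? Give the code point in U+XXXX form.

U+2502

Leading byte 0xE2 = 11100010 matches 1110xxxx → 3-byte sequence.
Byte 1: 0xE2 = 11100010, payload 0010 (4 bits).
Byte 2: 0x94 = 10010100 (10xxxxxx ✓), payload 010100.
Byte 3: 0x82 = 10000010 (10xxxxxx ✓), payload 000010.
Concatenate: 0010010100000010 = 0x2502 (16 bits → U+2502).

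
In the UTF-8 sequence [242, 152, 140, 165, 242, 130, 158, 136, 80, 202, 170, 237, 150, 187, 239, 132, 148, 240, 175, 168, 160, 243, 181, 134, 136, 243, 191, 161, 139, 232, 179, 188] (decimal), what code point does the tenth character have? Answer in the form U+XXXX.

Offset 0: leading byte 0xF2 = 11110010 → 4-byte char #1 = F2 98 8C A5.
Offset 4: leading byte 0xF2 = 11110010 → 4-byte char #2 = F2 82 9E 88.
Offset 8: leading byte 0x50 = 01010000 → 1-byte char #3 = 50.
Offset 9: leading byte 0xCA = 11001010 → 2-byte char #4 = CA AA.
Offset 11: leading byte 0xED = 11101101 → 3-byte char #5 = ED 96 BB.
Offset 14: leading byte 0xEF = 11101111 → 3-byte char #6 = EF 84 94.
Offset 17: leading byte 0xF0 = 11110000 → 4-byte char #7 = F0 AF A8 A0.
Offset 21: leading byte 0xF3 = 11110011 → 4-byte char #8 = F3 B5 86 88.
Offset 25: leading byte 0xF3 = 11110011 → 4-byte char #9 = F3 BF A1 8B.
Offset 29: leading byte 0xE8 = 11101000 → 3-byte char #10 = E8 B3 BC.
Leading byte 0xE8 = 11101000 matches 1110xxxx → 3-byte sequence.
Byte 1: 0xE8 = 11101000, payload 1000 (4 bits).
Byte 2: 0xB3 = 10110011 (10xxxxxx ✓), payload 110011.
Byte 3: 0xBC = 10111100 (10xxxxxx ✓), payload 111100.
Concatenate: 1000110011111100 = 0x8CFC (16 bits → U+8CFC).

U+8CFC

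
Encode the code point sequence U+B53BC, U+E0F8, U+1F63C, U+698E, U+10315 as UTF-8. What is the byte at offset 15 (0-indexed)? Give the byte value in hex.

U+B53BC → 4-byte form F2 B5 8E BC at offsets 0–3.
U+E0F8 → 3-byte form EE 83 B8 at offsets 4–6.
U+1F63C → 4-byte form F0 9F 98 BC at offsets 7–10.
U+698E → 3-byte form E6 A6 8E at offsets 11–13.
U+10315 → 4-byte form F0 90 8C 95 at offsets 14–17.
Offset 15 falls in char 5's range; it's byte 2 of F0 90 8C 95 = 0x90.

0x90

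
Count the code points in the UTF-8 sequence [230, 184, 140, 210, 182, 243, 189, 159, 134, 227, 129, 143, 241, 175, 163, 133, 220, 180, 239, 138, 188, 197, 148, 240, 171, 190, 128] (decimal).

Byte at offset 0: 0xE6 = 11100110 → 3-byte char (#1). Advance 3.
Byte at offset 3: 0xD2 = 11010010 → 2-byte char (#2). Advance 2.
Byte at offset 5: 0xF3 = 11110011 → 4-byte char (#3). Advance 4.
Byte at offset 9: 0xE3 = 11100011 → 3-byte char (#4). Advance 3.
Byte at offset 12: 0xF1 = 11110001 → 4-byte char (#5). Advance 4.
Byte at offset 16: 0xDC = 11011100 → 2-byte char (#6). Advance 2.
Byte at offset 18: 0xEF = 11101111 → 3-byte char (#7). Advance 3.
Byte at offset 21: 0xC5 = 11000101 → 2-byte char (#8). Advance 2.
Byte at offset 23: 0xF0 = 11110000 → 4-byte char (#9). Advance 4.
Reached end at offset 27 after 9 code points.

9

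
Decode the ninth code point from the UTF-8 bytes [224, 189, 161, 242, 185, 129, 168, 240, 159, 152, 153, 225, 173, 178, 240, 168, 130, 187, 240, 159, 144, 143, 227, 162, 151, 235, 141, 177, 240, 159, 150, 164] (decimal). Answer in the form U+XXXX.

Offset 0: leading byte 0xE0 = 11100000 → 3-byte char #1 = E0 BD A1.
Offset 3: leading byte 0xF2 = 11110010 → 4-byte char #2 = F2 B9 81 A8.
Offset 7: leading byte 0xF0 = 11110000 → 4-byte char #3 = F0 9F 98 99.
Offset 11: leading byte 0xE1 = 11100001 → 3-byte char #4 = E1 AD B2.
Offset 14: leading byte 0xF0 = 11110000 → 4-byte char #5 = F0 A8 82 BB.
Offset 18: leading byte 0xF0 = 11110000 → 4-byte char #6 = F0 9F 90 8F.
Offset 22: leading byte 0xE3 = 11100011 → 3-byte char #7 = E3 A2 97.
Offset 25: leading byte 0xEB = 11101011 → 3-byte char #8 = EB 8D B1.
Offset 28: leading byte 0xF0 = 11110000 → 4-byte char #9 = F0 9F 96 A4.
Leading byte 0xF0 = 11110000 matches 11110xxx → 4-byte sequence.
Byte 1: 0xF0 = 11110000, payload 000 (3 bits).
Byte 2: 0x9F = 10011111 (10xxxxxx ✓), payload 011111.
Byte 3: 0x96 = 10010110 (10xxxxxx ✓), payload 010110.
Byte 4: 0xA4 = 10100100 (10xxxxxx ✓), payload 100100.
Concatenate: 000011111010110100100 = 0x1F5A4 (21 bits → U+1F5A4).

U+1F5A4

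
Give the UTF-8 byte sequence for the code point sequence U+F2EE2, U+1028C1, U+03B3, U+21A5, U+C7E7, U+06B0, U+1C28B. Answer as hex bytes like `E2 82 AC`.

F3 B2 BB A2 F4 82 A3 81 CE B3 E2 86 A5 EC 9F A7 DA B0 F0 9C 8A 8B

U+F2EE2: 4-byte form → F3 B2 BB A2.
U+1028C1: 4-byte form → F4 82 A3 81.
U+03B3: 2-byte form → CE B3.
U+21A5: 3-byte form → E2 86 A5.
U+C7E7: 3-byte form → EC 9F A7.
U+06B0: 2-byte form → DA B0.
U+1C28B: 4-byte form → F0 9C 8A 8B.
Concatenated (22 bytes): F3 B2 BB A2 F4 82 A3 81 CE B3 E2 86 A5 EC 9F A7 DA B0 F0 9C 8A 8B.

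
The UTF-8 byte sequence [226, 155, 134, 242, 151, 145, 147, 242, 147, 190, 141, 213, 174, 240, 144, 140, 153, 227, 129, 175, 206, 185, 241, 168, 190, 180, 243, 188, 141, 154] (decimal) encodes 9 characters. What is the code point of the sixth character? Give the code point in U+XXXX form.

Offset 0: leading byte 0xE2 = 11100010 → 3-byte char #1 = E2 9B 86.
Offset 3: leading byte 0xF2 = 11110010 → 4-byte char #2 = F2 97 91 93.
Offset 7: leading byte 0xF2 = 11110010 → 4-byte char #3 = F2 93 BE 8D.
Offset 11: leading byte 0xD5 = 11010101 → 2-byte char #4 = D5 AE.
Offset 13: leading byte 0xF0 = 11110000 → 4-byte char #5 = F0 90 8C 99.
Offset 17: leading byte 0xE3 = 11100011 → 3-byte char #6 = E3 81 AF.
Leading byte 0xE3 = 11100011 matches 1110xxxx → 3-byte sequence.
Byte 1: 0xE3 = 11100011, payload 0011 (4 bits).
Byte 2: 0x81 = 10000001 (10xxxxxx ✓), payload 000001.
Byte 3: 0xAF = 10101111 (10xxxxxx ✓), payload 101111.
Concatenate: 0011000001101111 = 0x306F (16 bits → U+306F).

U+306F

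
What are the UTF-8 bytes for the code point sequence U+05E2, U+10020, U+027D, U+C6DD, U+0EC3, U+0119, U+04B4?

U+05E2: 2-byte form → D7 A2.
U+10020: 4-byte form → F0 90 80 A0.
U+027D: 2-byte form → C9 BD.
U+C6DD: 3-byte form → EC 9B 9D.
U+0EC3: 3-byte form → E0 BB 83.
U+0119: 2-byte form → C4 99.
U+04B4: 2-byte form → D2 B4.
Concatenated (18 bytes): D7 A2 F0 90 80 A0 C9 BD EC 9B 9D E0 BB 83 C4 99 D2 B4.

D7 A2 F0 90 80 A0 C9 BD EC 9B 9D E0 BB 83 C4 99 D2 B4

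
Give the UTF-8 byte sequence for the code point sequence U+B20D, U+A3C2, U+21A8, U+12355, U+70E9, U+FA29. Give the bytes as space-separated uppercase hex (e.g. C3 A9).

U+B20D: 3-byte form → EB 88 8D.
U+A3C2: 3-byte form → EA 8F 82.
U+21A8: 3-byte form → E2 86 A8.
U+12355: 4-byte form → F0 92 8D 95.
U+70E9: 3-byte form → E7 83 A9.
U+FA29: 3-byte form → EF A8 A9.
Concatenated (19 bytes): EB 88 8D EA 8F 82 E2 86 A8 F0 92 8D 95 E7 83 A9 EF A8 A9.

EB 88 8D EA 8F 82 E2 86 A8 F0 92 8D 95 E7 83 A9 EF A8 A9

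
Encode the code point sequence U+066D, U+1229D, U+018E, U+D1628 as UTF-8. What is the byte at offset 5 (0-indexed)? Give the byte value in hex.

0x9D

U+066D → 2-byte form D9 AD at offsets 0–1.
U+1229D → 4-byte form F0 92 8A 9D at offsets 2–5.
Offset 5 falls in char 2's range; it's byte 4 of F0 92 8A 9D = 0x9D.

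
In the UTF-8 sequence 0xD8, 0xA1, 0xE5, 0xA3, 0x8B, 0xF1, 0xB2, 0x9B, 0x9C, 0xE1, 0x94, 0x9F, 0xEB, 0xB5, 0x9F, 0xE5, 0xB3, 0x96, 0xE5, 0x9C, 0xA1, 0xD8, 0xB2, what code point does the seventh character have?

U+5721

Offset 0: leading byte 0xD8 = 11011000 → 2-byte char #1 = D8 A1.
Offset 2: leading byte 0xE5 = 11100101 → 3-byte char #2 = E5 A3 8B.
Offset 5: leading byte 0xF1 = 11110001 → 4-byte char #3 = F1 B2 9B 9C.
Offset 9: leading byte 0xE1 = 11100001 → 3-byte char #4 = E1 94 9F.
Offset 12: leading byte 0xEB = 11101011 → 3-byte char #5 = EB B5 9F.
Offset 15: leading byte 0xE5 = 11100101 → 3-byte char #6 = E5 B3 96.
Offset 18: leading byte 0xE5 = 11100101 → 3-byte char #7 = E5 9C A1.
Leading byte 0xE5 = 11100101 matches 1110xxxx → 3-byte sequence.
Byte 1: 0xE5 = 11100101, payload 0101 (4 bits).
Byte 2: 0x9C = 10011100 (10xxxxxx ✓), payload 011100.
Byte 3: 0xA1 = 10100001 (10xxxxxx ✓), payload 100001.
Concatenate: 0101011100100001 = 0x5721 (16 bits → U+5721).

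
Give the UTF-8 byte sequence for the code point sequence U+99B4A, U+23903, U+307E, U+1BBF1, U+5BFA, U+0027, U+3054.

F2 99 AD 8A F0 A3 A4 83 E3 81 BE F0 9B AF B1 E5 AF BA 27 E3 81 94

U+99B4A: 4-byte form → F2 99 AD 8A.
U+23903: 4-byte form → F0 A3 A4 83.
U+307E: 3-byte form → E3 81 BE.
U+1BBF1: 4-byte form → F0 9B AF B1.
U+5BFA: 3-byte form → E5 AF BA.
U+0027: 1-byte form → 27.
U+3054: 3-byte form → E3 81 94.
Concatenated (22 bytes): F2 99 AD 8A F0 A3 A4 83 E3 81 BE F0 9B AF B1 E5 AF BA 27 E3 81 94.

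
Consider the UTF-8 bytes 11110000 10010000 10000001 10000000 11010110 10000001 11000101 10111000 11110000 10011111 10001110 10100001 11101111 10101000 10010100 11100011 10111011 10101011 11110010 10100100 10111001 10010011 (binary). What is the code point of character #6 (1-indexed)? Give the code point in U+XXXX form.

U+3EEB

Offset 0: leading byte 0xF0 = 11110000 → 4-byte char #1 = F0 90 81 80.
Offset 4: leading byte 0xD6 = 11010110 → 2-byte char #2 = D6 81.
Offset 6: leading byte 0xC5 = 11000101 → 2-byte char #3 = C5 B8.
Offset 8: leading byte 0xF0 = 11110000 → 4-byte char #4 = F0 9F 8E A1.
Offset 12: leading byte 0xEF = 11101111 → 3-byte char #5 = EF A8 94.
Offset 15: leading byte 0xE3 = 11100011 → 3-byte char #6 = E3 BB AB.
Leading byte 0xE3 = 11100011 matches 1110xxxx → 3-byte sequence.
Byte 1: 0xE3 = 11100011, payload 0011 (4 bits).
Byte 2: 0xBB = 10111011 (10xxxxxx ✓), payload 111011.
Byte 3: 0xAB = 10101011 (10xxxxxx ✓), payload 101011.
Concatenate: 0011111011101011 = 0x3EEB (16 bits → U+3EEB).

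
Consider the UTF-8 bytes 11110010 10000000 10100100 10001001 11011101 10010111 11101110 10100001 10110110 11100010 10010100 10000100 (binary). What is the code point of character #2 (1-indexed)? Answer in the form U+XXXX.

U+0757

Offset 0: leading byte 0xF2 = 11110010 → 4-byte char #1 = F2 80 A4 89.
Offset 4: leading byte 0xDD = 11011101 → 2-byte char #2 = DD 97.
Leading byte 0xDD = 11011101 matches 110xxxxx → 2-byte sequence.
Byte 1: 0xDD = 11011101, payload 11101 (5 bits).
Byte 2: 0x97 = 10010111 (10xxxxxx ✓), payload 010111.
Concatenate: 11101010111 = 0x757 (11 bits → U+0757).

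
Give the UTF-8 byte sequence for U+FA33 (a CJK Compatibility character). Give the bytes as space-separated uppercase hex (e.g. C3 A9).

U+FA33 = 0xFA33 = 64051 decimal. In range U+0800–U+FFFF → 3-byte form: 1110xxxx 10xxxxxx 10xxxxxx.
Binary (16 bits): 1111101000110011.
Split 4+6+6: 1111 | 101000 | 110011.
Byte 1: 11101111 = 0xEF.
Byte 2: 10101000 = 0xA8.
Byte 3: 10110011 = 0xB3.

EF A8 B3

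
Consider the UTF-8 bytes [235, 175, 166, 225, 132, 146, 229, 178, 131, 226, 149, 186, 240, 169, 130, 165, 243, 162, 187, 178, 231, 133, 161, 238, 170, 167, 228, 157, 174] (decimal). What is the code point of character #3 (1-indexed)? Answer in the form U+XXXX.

U+5C83

Offset 0: leading byte 0xEB = 11101011 → 3-byte char #1 = EB AF A6.
Offset 3: leading byte 0xE1 = 11100001 → 3-byte char #2 = E1 84 92.
Offset 6: leading byte 0xE5 = 11100101 → 3-byte char #3 = E5 B2 83.
Leading byte 0xE5 = 11100101 matches 1110xxxx → 3-byte sequence.
Byte 1: 0xE5 = 11100101, payload 0101 (4 bits).
Byte 2: 0xB2 = 10110010 (10xxxxxx ✓), payload 110010.
Byte 3: 0x83 = 10000011 (10xxxxxx ✓), payload 000011.
Concatenate: 0101110010000011 = 0x5C83 (16 bits → U+5C83).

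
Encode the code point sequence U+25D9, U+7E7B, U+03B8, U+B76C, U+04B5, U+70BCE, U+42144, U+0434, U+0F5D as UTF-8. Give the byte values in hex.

E2 97 99 E7 B9 BB CE B8 EB 9D AC D2 B5 F1 B0 AF 8E F1 82 85 84 D0 B4 E0 BD 9D

U+25D9: 3-byte form → E2 97 99.
U+7E7B: 3-byte form → E7 B9 BB.
U+03B8: 2-byte form → CE B8.
U+B76C: 3-byte form → EB 9D AC.
U+04B5: 2-byte form → D2 B5.
U+70BCE: 4-byte form → F1 B0 AF 8E.
U+42144: 4-byte form → F1 82 85 84.
U+0434: 2-byte form → D0 B4.
U+0F5D: 3-byte form → E0 BD 9D.
Concatenated (26 bytes): E2 97 99 E7 B9 BB CE B8 EB 9D AC D2 B5 F1 B0 AF 8E F1 82 85 84 D0 B4 E0 BD 9D.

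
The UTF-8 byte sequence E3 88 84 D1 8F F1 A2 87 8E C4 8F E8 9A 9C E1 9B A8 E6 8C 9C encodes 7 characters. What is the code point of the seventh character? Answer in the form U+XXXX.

Offset 0: leading byte 0xE3 = 11100011 → 3-byte char #1 = E3 88 84.
Offset 3: leading byte 0xD1 = 11010001 → 2-byte char #2 = D1 8F.
Offset 5: leading byte 0xF1 = 11110001 → 4-byte char #3 = F1 A2 87 8E.
Offset 9: leading byte 0xC4 = 11000100 → 2-byte char #4 = C4 8F.
Offset 11: leading byte 0xE8 = 11101000 → 3-byte char #5 = E8 9A 9C.
Offset 14: leading byte 0xE1 = 11100001 → 3-byte char #6 = E1 9B A8.
Offset 17: leading byte 0xE6 = 11100110 → 3-byte char #7 = E6 8C 9C.
Leading byte 0xE6 = 11100110 matches 1110xxxx → 3-byte sequence.
Byte 1: 0xE6 = 11100110, payload 0110 (4 bits).
Byte 2: 0x8C = 10001100 (10xxxxxx ✓), payload 001100.
Byte 3: 0x9C = 10011100 (10xxxxxx ✓), payload 011100.
Concatenate: 0110001100011100 = 0x631C (16 bits → U+631C).

U+631C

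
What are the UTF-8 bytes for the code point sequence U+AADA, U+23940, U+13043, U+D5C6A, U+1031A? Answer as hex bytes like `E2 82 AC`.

U+AADA: 3-byte form → EA AB 9A.
U+23940: 4-byte form → F0 A3 A5 80.
U+13043: 4-byte form → F0 93 81 83.
U+D5C6A: 4-byte form → F3 95 B1 AA.
U+1031A: 4-byte form → F0 90 8C 9A.
Concatenated (19 bytes): EA AB 9A F0 A3 A5 80 F0 93 81 83 F3 95 B1 AA F0 90 8C 9A.

EA AB 9A F0 A3 A5 80 F0 93 81 83 F3 95 B1 AA F0 90 8C 9A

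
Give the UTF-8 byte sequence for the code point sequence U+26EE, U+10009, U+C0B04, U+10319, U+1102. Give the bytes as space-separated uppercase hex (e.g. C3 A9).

U+26EE: 3-byte form → E2 9B AE.
U+10009: 4-byte form → F0 90 80 89.
U+C0B04: 4-byte form → F3 80 AC 84.
U+10319: 4-byte form → F0 90 8C 99.
U+1102: 3-byte form → E1 84 82.
Concatenated (18 bytes): E2 9B AE F0 90 80 89 F3 80 AC 84 F0 90 8C 99 E1 84 82.

E2 9B AE F0 90 80 89 F3 80 AC 84 F0 90 8C 99 E1 84 82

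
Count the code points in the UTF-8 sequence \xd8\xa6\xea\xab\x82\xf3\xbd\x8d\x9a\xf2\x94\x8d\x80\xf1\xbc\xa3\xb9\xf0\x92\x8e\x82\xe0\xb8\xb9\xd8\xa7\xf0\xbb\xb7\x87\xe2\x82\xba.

Byte at offset 0: 0xD8 = 11011000 → 2-byte char (#1). Advance 2.
Byte at offset 2: 0xEA = 11101010 → 3-byte char (#2). Advance 3.
Byte at offset 5: 0xF3 = 11110011 → 4-byte char (#3). Advance 4.
Byte at offset 9: 0xF2 = 11110010 → 4-byte char (#4). Advance 4.
Byte at offset 13: 0xF1 = 11110001 → 4-byte char (#5). Advance 4.
Byte at offset 17: 0xF0 = 11110000 → 4-byte char (#6). Advance 4.
Byte at offset 21: 0xE0 = 11100000 → 3-byte char (#7). Advance 3.
Byte at offset 24: 0xD8 = 11011000 → 2-byte char (#8). Advance 2.
Byte at offset 26: 0xF0 = 11110000 → 4-byte char (#9). Advance 4.
Byte at offset 30: 0xE2 = 11100010 → 3-byte char (#10). Advance 3.
Reached end at offset 33 after 10 code points.

10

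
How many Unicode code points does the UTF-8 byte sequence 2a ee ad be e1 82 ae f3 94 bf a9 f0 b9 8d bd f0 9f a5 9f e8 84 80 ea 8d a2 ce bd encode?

Byte at offset 0: 0x2A = 00101010 → 1-byte char (#1). Advance 1.
Byte at offset 1: 0xEE = 11101110 → 3-byte char (#2). Advance 3.
Byte at offset 4: 0xE1 = 11100001 → 3-byte char (#3). Advance 3.
Byte at offset 7: 0xF3 = 11110011 → 4-byte char (#4). Advance 4.
Byte at offset 11: 0xF0 = 11110000 → 4-byte char (#5). Advance 4.
Byte at offset 15: 0xF0 = 11110000 → 4-byte char (#6). Advance 4.
Byte at offset 19: 0xE8 = 11101000 → 3-byte char (#7). Advance 3.
Byte at offset 22: 0xEA = 11101010 → 3-byte char (#8). Advance 3.
Byte at offset 25: 0xCE = 11001110 → 2-byte char (#9). Advance 2.
Reached end at offset 27 after 9 code points.

9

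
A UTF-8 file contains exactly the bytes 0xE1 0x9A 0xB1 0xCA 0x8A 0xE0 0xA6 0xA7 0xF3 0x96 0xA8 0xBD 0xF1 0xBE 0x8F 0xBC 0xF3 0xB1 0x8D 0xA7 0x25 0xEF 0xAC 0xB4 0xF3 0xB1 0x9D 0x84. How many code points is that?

Byte at offset 0: 0xE1 = 11100001 → 3-byte char (#1). Advance 3.
Byte at offset 3: 0xCA = 11001010 → 2-byte char (#2). Advance 2.
Byte at offset 5: 0xE0 = 11100000 → 3-byte char (#3). Advance 3.
Byte at offset 8: 0xF3 = 11110011 → 4-byte char (#4). Advance 4.
Byte at offset 12: 0xF1 = 11110001 → 4-byte char (#5). Advance 4.
Byte at offset 16: 0xF3 = 11110011 → 4-byte char (#6). Advance 4.
Byte at offset 20: 0x25 = 00100101 → 1-byte char (#7). Advance 1.
Byte at offset 21: 0xEF = 11101111 → 3-byte char (#8). Advance 3.
Byte at offset 24: 0xF3 = 11110011 → 4-byte char (#9). Advance 4.
Reached end at offset 28 after 9 code points.

9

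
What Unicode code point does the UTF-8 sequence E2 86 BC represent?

U+21BC

Leading byte 0xE2 = 11100010 matches 1110xxxx → 3-byte sequence.
Byte 1: 0xE2 = 11100010, payload 0010 (4 bits).
Byte 2: 0x86 = 10000110 (10xxxxxx ✓), payload 000110.
Byte 3: 0xBC = 10111100 (10xxxxxx ✓), payload 111100.
Concatenate: 0010000110111100 = 0x21BC (16 bits → U+21BC).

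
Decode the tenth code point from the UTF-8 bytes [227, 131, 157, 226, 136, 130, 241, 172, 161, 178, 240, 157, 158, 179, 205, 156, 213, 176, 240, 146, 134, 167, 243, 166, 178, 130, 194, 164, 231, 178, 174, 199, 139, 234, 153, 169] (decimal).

Offset 0: leading byte 0xE3 = 11100011 → 3-byte char #1 = E3 83 9D.
Offset 3: leading byte 0xE2 = 11100010 → 3-byte char #2 = E2 88 82.
Offset 6: leading byte 0xF1 = 11110001 → 4-byte char #3 = F1 AC A1 B2.
Offset 10: leading byte 0xF0 = 11110000 → 4-byte char #4 = F0 9D 9E B3.
Offset 14: leading byte 0xCD = 11001101 → 2-byte char #5 = CD 9C.
Offset 16: leading byte 0xD5 = 11010101 → 2-byte char #6 = D5 B0.
Offset 18: leading byte 0xF0 = 11110000 → 4-byte char #7 = F0 92 86 A7.
Offset 22: leading byte 0xF3 = 11110011 → 4-byte char #8 = F3 A6 B2 82.
Offset 26: leading byte 0xC2 = 11000010 → 2-byte char #9 = C2 A4.
Offset 28: leading byte 0xE7 = 11100111 → 3-byte char #10 = E7 B2 AE.
Leading byte 0xE7 = 11100111 matches 1110xxxx → 3-byte sequence.
Byte 1: 0xE7 = 11100111, payload 0111 (4 bits).
Byte 2: 0xB2 = 10110010 (10xxxxxx ✓), payload 110010.
Byte 3: 0xAE = 10101110 (10xxxxxx ✓), payload 101110.
Concatenate: 0111110010101110 = 0x7CAE (16 bits → U+7CAE).

U+7CAE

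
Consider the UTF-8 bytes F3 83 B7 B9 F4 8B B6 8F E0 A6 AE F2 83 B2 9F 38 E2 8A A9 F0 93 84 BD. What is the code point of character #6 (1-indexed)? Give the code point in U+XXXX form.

U+22A9

Offset 0: leading byte 0xF3 = 11110011 → 4-byte char #1 = F3 83 B7 B9.
Offset 4: leading byte 0xF4 = 11110100 → 4-byte char #2 = F4 8B B6 8F.
Offset 8: leading byte 0xE0 = 11100000 → 3-byte char #3 = E0 A6 AE.
Offset 11: leading byte 0xF2 = 11110010 → 4-byte char #4 = F2 83 B2 9F.
Offset 15: leading byte 0x38 = 00111000 → 1-byte char #5 = 38.
Offset 16: leading byte 0xE2 = 11100010 → 3-byte char #6 = E2 8A A9.
Leading byte 0xE2 = 11100010 matches 1110xxxx → 3-byte sequence.
Byte 1: 0xE2 = 11100010, payload 0010 (4 bits).
Byte 2: 0x8A = 10001010 (10xxxxxx ✓), payload 001010.
Byte 3: 0xA9 = 10101001 (10xxxxxx ✓), payload 101001.
Concatenate: 0010001010101001 = 0x22A9 (16 bits → U+22A9).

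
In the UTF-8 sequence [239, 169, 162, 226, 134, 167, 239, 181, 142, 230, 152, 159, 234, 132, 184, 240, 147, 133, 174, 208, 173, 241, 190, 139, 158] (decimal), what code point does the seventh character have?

Offset 0: leading byte 0xEF = 11101111 → 3-byte char #1 = EF A9 A2.
Offset 3: leading byte 0xE2 = 11100010 → 3-byte char #2 = E2 86 A7.
Offset 6: leading byte 0xEF = 11101111 → 3-byte char #3 = EF B5 8E.
Offset 9: leading byte 0xE6 = 11100110 → 3-byte char #4 = E6 98 9F.
Offset 12: leading byte 0xEA = 11101010 → 3-byte char #5 = EA 84 B8.
Offset 15: leading byte 0xF0 = 11110000 → 4-byte char #6 = F0 93 85 AE.
Offset 19: leading byte 0xD0 = 11010000 → 2-byte char #7 = D0 AD.
Leading byte 0xD0 = 11010000 matches 110xxxxx → 2-byte sequence.
Byte 1: 0xD0 = 11010000, payload 10000 (5 bits).
Byte 2: 0xAD = 10101101 (10xxxxxx ✓), payload 101101.
Concatenate: 10000101101 = 0x42D (11 bits → U+042D).

U+042D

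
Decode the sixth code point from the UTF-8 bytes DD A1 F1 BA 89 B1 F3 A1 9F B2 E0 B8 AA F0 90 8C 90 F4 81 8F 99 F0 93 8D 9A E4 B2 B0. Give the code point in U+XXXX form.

U+1013D9

Offset 0: leading byte 0xDD = 11011101 → 2-byte char #1 = DD A1.
Offset 2: leading byte 0xF1 = 11110001 → 4-byte char #2 = F1 BA 89 B1.
Offset 6: leading byte 0xF3 = 11110011 → 4-byte char #3 = F3 A1 9F B2.
Offset 10: leading byte 0xE0 = 11100000 → 3-byte char #4 = E0 B8 AA.
Offset 13: leading byte 0xF0 = 11110000 → 4-byte char #5 = F0 90 8C 90.
Offset 17: leading byte 0xF4 = 11110100 → 4-byte char #6 = F4 81 8F 99.
Leading byte 0xF4 = 11110100 matches 11110xxx → 4-byte sequence.
Byte 1: 0xF4 = 11110100, payload 100 (3 bits).
Byte 2: 0x81 = 10000001 (10xxxxxx ✓), payload 000001.
Byte 3: 0x8F = 10001111 (10xxxxxx ✓), payload 001111.
Byte 4: 0x99 = 10011001 (10xxxxxx ✓), payload 011001.
Concatenate: 100000001001111011001 = 0x1013D9 (21 bits → U+1013D9).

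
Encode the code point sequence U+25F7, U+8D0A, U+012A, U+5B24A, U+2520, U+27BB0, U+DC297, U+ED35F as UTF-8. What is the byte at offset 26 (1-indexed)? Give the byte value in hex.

1-indexed offset 26 is 0-indexed offset 25.
U+25F7 → 3-byte form E2 97 B7 at offsets 0–2.
U+8D0A → 3-byte form E8 B4 8A at offsets 3–5.
U+012A → 2-byte form C4 AA at offsets 6–7.
U+5B24A → 4-byte form F1 9B 89 8A at offsets 8–11.
U+2520 → 3-byte form E2 94 A0 at offsets 12–14.
U+27BB0 → 4-byte form F0 A7 AE B0 at offsets 15–18.
U+DC297 → 4-byte form F3 9C 8A 97 at offsets 19–22.
U+ED35F → 4-byte form F3 AD 8D 9F at offsets 23–26.
Offset 25 falls in char 8's range; it's byte 3 of F3 AD 8D 9F = 0x8D.

0x8D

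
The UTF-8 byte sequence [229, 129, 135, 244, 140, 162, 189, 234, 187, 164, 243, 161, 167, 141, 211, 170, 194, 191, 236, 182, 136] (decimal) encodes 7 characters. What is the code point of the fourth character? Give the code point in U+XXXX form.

U+E19CD

Offset 0: leading byte 0xE5 = 11100101 → 3-byte char #1 = E5 81 87.
Offset 3: leading byte 0xF4 = 11110100 → 4-byte char #2 = F4 8C A2 BD.
Offset 7: leading byte 0xEA = 11101010 → 3-byte char #3 = EA BB A4.
Offset 10: leading byte 0xF3 = 11110011 → 4-byte char #4 = F3 A1 A7 8D.
Leading byte 0xF3 = 11110011 matches 11110xxx → 4-byte sequence.
Byte 1: 0xF3 = 11110011, payload 011 (3 bits).
Byte 2: 0xA1 = 10100001 (10xxxxxx ✓), payload 100001.
Byte 3: 0xA7 = 10100111 (10xxxxxx ✓), payload 100111.
Byte 4: 0x8D = 10001101 (10xxxxxx ✓), payload 001101.
Concatenate: 011100001100111001101 = 0xE19CD (21 bits → U+E19CD).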